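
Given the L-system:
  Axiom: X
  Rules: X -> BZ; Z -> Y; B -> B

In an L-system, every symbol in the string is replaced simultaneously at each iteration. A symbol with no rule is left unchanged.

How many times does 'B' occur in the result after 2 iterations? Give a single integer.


Step 0: X  (0 'B')
Step 1: BZ  (1 'B')
Step 2: BY  (1 'B')

Answer: 1


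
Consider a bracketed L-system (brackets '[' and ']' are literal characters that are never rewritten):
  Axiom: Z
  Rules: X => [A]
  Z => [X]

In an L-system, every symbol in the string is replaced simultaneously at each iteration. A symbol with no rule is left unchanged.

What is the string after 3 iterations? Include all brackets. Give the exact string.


Step 0: Z
Step 1: [X]
Step 2: [[A]]
Step 3: [[A]]

Answer: [[A]]


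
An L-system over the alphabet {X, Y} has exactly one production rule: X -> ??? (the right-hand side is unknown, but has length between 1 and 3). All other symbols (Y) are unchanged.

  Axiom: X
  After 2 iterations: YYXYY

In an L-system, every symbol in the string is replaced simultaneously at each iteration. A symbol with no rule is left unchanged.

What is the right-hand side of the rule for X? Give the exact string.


Answer: YXY

Derivation:
Trying X -> YXY:
  Step 0: X
  Step 1: YXY
  Step 2: YYXYY
Matches the given result.


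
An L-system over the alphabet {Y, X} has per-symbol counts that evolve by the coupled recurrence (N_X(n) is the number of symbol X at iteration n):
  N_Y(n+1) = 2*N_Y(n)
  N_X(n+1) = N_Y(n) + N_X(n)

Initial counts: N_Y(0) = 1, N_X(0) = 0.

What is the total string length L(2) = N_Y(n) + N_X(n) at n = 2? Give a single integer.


Answer: 7

Derivation:
Step 0: N_Y=1, N_X=0, L=1
Step 1: N_Y=2, N_X=1, L=3
Step 2: N_Y=4, N_X=3, L=7


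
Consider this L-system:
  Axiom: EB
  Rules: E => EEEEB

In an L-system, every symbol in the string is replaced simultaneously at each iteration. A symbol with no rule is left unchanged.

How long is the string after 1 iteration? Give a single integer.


Step 0: length = 2
Step 1: length = 6

Answer: 6


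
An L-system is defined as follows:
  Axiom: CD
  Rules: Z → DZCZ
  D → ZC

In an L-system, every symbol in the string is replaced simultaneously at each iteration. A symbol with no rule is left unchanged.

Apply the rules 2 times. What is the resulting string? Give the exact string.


Step 0: CD
Step 1: CZC
Step 2: CDZCZC

Answer: CDZCZC


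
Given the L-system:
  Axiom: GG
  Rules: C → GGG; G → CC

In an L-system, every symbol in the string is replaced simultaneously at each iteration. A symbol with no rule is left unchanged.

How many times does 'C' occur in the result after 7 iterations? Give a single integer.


Step 0: length=2, 'C' count=0
Step 1: length=4, 'C' count=4
Step 2: length=12, 'C' count=0
Step 3: length=24, 'C' count=24
Step 4: length=72, 'C' count=0
Step 5: length=144, 'C' count=144
Step 6: length=432, 'C' count=0
Step 7: length=864, 'C' count=864
Final string: CCCCCCCCCCCCCCCCCCCCCCCCCCCCCCCCCCCCCCCCCCCCCCCCCCCCCCCCCCCCCCCCCCCCCCCCCCCCCCCCCCCCCCCCCCCCCCCCCCCCCCCCCCCCCCCCCCCCCCCCCCCCCCCCCCCCCCCCCCCCCCCCCCCCCCCCCCCCCCCCCCCCCCCCCCCCCCCCCCCCCCCCCCCCCCCCCCCCCCCCCCCCCCCCCCCCCCCCCCCCCCCCCCCCCCCCCCCCCCCCCCCCCCCCCCCCCCCCCCCCCCCCCCCCCCCCCCCCCCCCCCCCCCCCCCCCCCCCCCCCCCCCCCCCCCCCCCCCCCCCCCCCCCCCCCCCCCCCCCCCCCCCCCCCCCCCCCCCCCCCCCCCCCCCCCCCCCCCCCCCCCCCCCCCCCCCCCCCCCCCCCCCCCCCCCCCCCCCCCCCCCCCCCCCCCCCCCCCCCCCCCCCCCCCCCCCCCCCCCCCCCCCCCCCCCCCCCCCCCCCCCCCCCCCCCCCCCCCCCCCCCCCCCCCCCCCCCCCCCCCCCCCCCCCCCCCCCCCCCCCCCCCCCCCCCCCCCCCCCCCCCCCCCCCCCCCCCCCCCCCCCCCCCCCCCCCCCCCCCCCCCCCCCCCCCCCCCCCCCCCCCCCCCCCCCCCCCCCCCCCCCCCCCCCCCCCCCCCCCCCCCCCCCCCCCCCCCCCCCCCCCCCCCCCCCCCCCCCCCCCCCCCCCCCCCCCCCCCCCCCCCCCCCCCCCCCCCCCCCCCCCCCCCCCCCCCCCCCCCCCCCCCCCCCCCCCCCCCCCCCCCCCCCCCCCCCCCCCCCCCCCCCCCCCCCCCCCCCCCCCCCCCCCCCCCCCCCCCCCCCCCCCCCCCCCCCCCCCCCCCCCCC

Answer: 864


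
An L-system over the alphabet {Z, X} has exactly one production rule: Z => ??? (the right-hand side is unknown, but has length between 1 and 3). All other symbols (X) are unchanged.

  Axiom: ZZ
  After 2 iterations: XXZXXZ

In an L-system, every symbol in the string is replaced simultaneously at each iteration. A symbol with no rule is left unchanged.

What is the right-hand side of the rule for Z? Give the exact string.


Answer: XZ

Derivation:
Trying Z => XZ:
  Step 0: ZZ
  Step 1: XZXZ
  Step 2: XXZXXZ
Matches the given result.


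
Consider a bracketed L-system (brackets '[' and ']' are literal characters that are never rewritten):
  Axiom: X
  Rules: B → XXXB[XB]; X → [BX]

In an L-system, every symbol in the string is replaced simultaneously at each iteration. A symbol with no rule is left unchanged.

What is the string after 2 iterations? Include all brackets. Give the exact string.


Step 0: X
Step 1: [BX]
Step 2: [XXXB[XB][BX]]

Answer: [XXXB[XB][BX]]


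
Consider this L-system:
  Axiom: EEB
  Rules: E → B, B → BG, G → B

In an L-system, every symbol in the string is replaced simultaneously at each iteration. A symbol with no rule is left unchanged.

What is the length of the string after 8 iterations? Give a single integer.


Step 0: length = 3
Step 1: length = 4
Step 2: length = 7
Step 3: length = 11
Step 4: length = 18
Step 5: length = 29
Step 6: length = 47
Step 7: length = 76
Step 8: length = 123

Answer: 123


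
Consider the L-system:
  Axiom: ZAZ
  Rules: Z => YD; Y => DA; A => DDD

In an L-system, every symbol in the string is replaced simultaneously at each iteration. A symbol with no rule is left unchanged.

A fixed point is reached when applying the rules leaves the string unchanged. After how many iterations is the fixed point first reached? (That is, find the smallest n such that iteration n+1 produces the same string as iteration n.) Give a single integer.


Answer: 3

Derivation:
Step 0: ZAZ
Step 1: YDDDDYD
Step 2: DADDDDDAD
Step 3: DDDDDDDDDDDDD
Step 4: DDDDDDDDDDDDD  (unchanged — fixed point at step 3)


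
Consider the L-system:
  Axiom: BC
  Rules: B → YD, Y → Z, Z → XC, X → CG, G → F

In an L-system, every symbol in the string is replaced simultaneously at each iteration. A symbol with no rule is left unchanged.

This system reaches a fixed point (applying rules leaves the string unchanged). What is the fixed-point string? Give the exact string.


Answer: CFCDC

Derivation:
Step 0: BC
Step 1: YDC
Step 2: ZDC
Step 3: XCDC
Step 4: CGCDC
Step 5: CFCDC
Step 6: CFCDC  (unchanged — fixed point at step 5)


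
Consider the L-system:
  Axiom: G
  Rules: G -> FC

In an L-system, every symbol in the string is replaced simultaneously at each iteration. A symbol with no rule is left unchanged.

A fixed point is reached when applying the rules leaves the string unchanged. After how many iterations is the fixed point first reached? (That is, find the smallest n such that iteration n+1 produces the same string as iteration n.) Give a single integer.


Step 0: G
Step 1: FC
Step 2: FC  (unchanged — fixed point at step 1)

Answer: 1


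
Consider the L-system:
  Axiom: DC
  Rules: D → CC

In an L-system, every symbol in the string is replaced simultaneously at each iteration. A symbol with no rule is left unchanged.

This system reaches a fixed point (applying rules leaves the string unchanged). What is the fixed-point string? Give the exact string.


Step 0: DC
Step 1: CCC
Step 2: CCC  (unchanged — fixed point at step 1)

Answer: CCC


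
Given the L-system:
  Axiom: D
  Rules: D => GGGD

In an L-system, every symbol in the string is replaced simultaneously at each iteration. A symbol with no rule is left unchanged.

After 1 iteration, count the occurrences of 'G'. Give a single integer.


Step 0: D  (0 'G')
Step 1: GGGD  (3 'G')

Answer: 3


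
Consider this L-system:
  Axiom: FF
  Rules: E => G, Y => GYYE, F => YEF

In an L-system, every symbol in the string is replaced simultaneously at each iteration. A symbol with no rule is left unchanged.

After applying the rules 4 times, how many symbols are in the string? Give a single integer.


Answer: 84

Derivation:
Step 0: length = 2
Step 1: length = 6
Step 2: length = 16
Step 3: length = 38
Step 4: length = 84


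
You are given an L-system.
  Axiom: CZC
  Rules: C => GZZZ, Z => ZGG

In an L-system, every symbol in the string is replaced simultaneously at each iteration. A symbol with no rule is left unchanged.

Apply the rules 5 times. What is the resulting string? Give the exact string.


Answer: GZGGGGGGGGZGGGGGGGGZGGGGGGGGZGGGGGGGGGGGZGGGGGGGGZGGGGGGGGZGGGGGGGG

Derivation:
Step 0: CZC
Step 1: GZZZZGGGZZZ
Step 2: GZGGZGGZGGZGGGGGZGGZGGZGG
Step 3: GZGGGGZGGGGZGGGGZGGGGGGGZGGGGZGGGGZGGGG
Step 4: GZGGGGGGZGGGGGGZGGGGGGZGGGGGGGGGZGGGGGGZGGGGGGZGGGGGG
Step 5: GZGGGGGGGGZGGGGGGGGZGGGGGGGGZGGGGGGGGGGGZGGGGGGGGZGGGGGGGGZGGGGGGGG


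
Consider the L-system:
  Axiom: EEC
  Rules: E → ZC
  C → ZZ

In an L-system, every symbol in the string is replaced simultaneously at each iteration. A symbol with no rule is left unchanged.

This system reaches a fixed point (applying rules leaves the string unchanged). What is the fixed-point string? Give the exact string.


Answer: ZZZZZZZZ

Derivation:
Step 0: EEC
Step 1: ZCZCZZ
Step 2: ZZZZZZZZ
Step 3: ZZZZZZZZ  (unchanged — fixed point at step 2)


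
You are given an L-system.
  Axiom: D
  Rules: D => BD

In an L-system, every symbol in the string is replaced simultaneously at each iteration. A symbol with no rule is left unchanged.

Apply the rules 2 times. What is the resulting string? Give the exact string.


Step 0: D
Step 1: BD
Step 2: BBD

Answer: BBD


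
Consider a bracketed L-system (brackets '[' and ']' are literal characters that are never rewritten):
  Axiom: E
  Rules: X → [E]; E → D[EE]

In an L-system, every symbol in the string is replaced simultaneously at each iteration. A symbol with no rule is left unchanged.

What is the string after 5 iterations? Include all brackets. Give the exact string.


Answer: D[D[D[D[D[EE]D[EE]]D[D[EE]D[EE]]]D[D[D[EE]D[EE]]D[D[EE]D[EE]]]]D[D[D[D[EE]D[EE]]D[D[EE]D[EE]]]D[D[D[EE]D[EE]]D[D[EE]D[EE]]]]]

Derivation:
Step 0: E
Step 1: D[EE]
Step 2: D[D[EE]D[EE]]
Step 3: D[D[D[EE]D[EE]]D[D[EE]D[EE]]]
Step 4: D[D[D[D[EE]D[EE]]D[D[EE]D[EE]]]D[D[D[EE]D[EE]]D[D[EE]D[EE]]]]
Step 5: D[D[D[D[D[EE]D[EE]]D[D[EE]D[EE]]]D[D[D[EE]D[EE]]D[D[EE]D[EE]]]]D[D[D[D[EE]D[EE]]D[D[EE]D[EE]]]D[D[D[EE]D[EE]]D[D[EE]D[EE]]]]]


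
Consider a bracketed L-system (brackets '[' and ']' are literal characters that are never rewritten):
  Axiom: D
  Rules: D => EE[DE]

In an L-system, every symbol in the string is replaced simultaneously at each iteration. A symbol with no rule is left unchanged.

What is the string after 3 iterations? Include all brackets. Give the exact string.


Answer: EE[EE[EE[DE]E]E]

Derivation:
Step 0: D
Step 1: EE[DE]
Step 2: EE[EE[DE]E]
Step 3: EE[EE[EE[DE]E]E]


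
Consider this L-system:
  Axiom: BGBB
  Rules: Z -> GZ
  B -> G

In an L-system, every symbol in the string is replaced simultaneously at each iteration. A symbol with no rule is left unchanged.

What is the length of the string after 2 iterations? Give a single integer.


Answer: 4

Derivation:
Step 0: length = 4
Step 1: length = 4
Step 2: length = 4


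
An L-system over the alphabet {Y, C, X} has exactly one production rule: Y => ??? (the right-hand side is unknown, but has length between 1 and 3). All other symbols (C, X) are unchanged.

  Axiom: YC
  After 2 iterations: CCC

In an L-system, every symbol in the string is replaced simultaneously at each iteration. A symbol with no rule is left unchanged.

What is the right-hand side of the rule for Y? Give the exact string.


Trying Y => CC:
  Step 0: YC
  Step 1: CCC
  Step 2: CCC
Matches the given result.

Answer: CC


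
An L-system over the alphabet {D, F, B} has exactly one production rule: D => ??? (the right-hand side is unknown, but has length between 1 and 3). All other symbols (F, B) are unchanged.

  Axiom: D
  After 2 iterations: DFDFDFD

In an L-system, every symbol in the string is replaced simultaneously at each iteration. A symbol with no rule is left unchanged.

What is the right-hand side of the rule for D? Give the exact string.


Trying D => DFD:
  Step 0: D
  Step 1: DFD
  Step 2: DFDFDFD
Matches the given result.

Answer: DFD


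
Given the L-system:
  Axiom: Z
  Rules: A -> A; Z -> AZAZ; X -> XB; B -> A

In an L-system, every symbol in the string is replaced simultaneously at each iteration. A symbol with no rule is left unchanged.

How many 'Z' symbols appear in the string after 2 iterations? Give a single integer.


Answer: 4

Derivation:
Step 0: Z  (1 'Z')
Step 1: AZAZ  (2 'Z')
Step 2: AAZAZAAZAZ  (4 'Z')


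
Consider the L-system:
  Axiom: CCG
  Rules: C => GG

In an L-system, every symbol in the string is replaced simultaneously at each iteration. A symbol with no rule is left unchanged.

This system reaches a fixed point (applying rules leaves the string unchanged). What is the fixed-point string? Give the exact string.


Answer: GGGGG

Derivation:
Step 0: CCG
Step 1: GGGGG
Step 2: GGGGG  (unchanged — fixed point at step 1)


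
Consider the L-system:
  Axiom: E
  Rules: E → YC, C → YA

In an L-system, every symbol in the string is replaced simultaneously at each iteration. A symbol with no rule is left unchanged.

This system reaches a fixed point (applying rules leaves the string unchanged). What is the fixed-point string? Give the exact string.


Answer: YYA

Derivation:
Step 0: E
Step 1: YC
Step 2: YYA
Step 3: YYA  (unchanged — fixed point at step 2)


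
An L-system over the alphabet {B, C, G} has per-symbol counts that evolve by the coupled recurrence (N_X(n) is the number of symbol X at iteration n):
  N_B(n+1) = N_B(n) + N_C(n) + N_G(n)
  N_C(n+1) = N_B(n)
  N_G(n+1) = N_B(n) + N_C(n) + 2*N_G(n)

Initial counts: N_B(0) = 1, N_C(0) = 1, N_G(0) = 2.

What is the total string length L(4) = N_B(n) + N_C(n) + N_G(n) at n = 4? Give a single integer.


Step 0: N_B=1, N_C=1, N_G=2, L=4
Step 1: N_B=4, N_C=1, N_G=6, L=11
Step 2: N_B=11, N_C=4, N_G=17, L=32
Step 3: N_B=32, N_C=11, N_G=49, L=92
Step 4: N_B=92, N_C=32, N_G=141, L=265

Answer: 265


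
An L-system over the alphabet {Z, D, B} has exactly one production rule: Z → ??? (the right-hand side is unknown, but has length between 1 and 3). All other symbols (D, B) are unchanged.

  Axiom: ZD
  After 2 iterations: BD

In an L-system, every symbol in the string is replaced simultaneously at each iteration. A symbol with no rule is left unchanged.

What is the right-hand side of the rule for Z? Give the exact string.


Answer: B

Derivation:
Trying Z → B:
  Step 0: ZD
  Step 1: BD
  Step 2: BD
Matches the given result.


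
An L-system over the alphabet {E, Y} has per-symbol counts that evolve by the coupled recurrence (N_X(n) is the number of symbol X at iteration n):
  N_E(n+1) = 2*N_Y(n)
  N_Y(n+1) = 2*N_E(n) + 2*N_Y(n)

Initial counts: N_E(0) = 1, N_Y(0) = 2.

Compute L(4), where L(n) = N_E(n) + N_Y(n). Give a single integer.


Step 0: N_E=1, N_Y=2, L=3
Step 1: N_E=4, N_Y=6, L=10
Step 2: N_E=12, N_Y=20, L=32
Step 3: N_E=40, N_Y=64, L=104
Step 4: N_E=128, N_Y=208, L=336

Answer: 336


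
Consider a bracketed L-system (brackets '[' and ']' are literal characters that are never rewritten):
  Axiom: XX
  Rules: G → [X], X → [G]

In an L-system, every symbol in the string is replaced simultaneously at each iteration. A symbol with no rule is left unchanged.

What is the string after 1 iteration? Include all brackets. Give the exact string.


Answer: [G][G]

Derivation:
Step 0: XX
Step 1: [G][G]


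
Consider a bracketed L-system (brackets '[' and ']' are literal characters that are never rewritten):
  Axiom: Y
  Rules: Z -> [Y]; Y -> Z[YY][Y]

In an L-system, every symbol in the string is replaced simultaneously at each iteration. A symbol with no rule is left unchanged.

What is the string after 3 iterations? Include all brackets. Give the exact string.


Step 0: Y
Step 1: Z[YY][Y]
Step 2: [Y][Z[YY][Y]Z[YY][Y]][Z[YY][Y]]
Step 3: [Z[YY][Y]][[Y][Z[YY][Y]Z[YY][Y]][Z[YY][Y]][Y][Z[YY][Y]Z[YY][Y]][Z[YY][Y]]][[Y][Z[YY][Y]Z[YY][Y]][Z[YY][Y]]]

Answer: [Z[YY][Y]][[Y][Z[YY][Y]Z[YY][Y]][Z[YY][Y]][Y][Z[YY][Y]Z[YY][Y]][Z[YY][Y]]][[Y][Z[YY][Y]Z[YY][Y]][Z[YY][Y]]]


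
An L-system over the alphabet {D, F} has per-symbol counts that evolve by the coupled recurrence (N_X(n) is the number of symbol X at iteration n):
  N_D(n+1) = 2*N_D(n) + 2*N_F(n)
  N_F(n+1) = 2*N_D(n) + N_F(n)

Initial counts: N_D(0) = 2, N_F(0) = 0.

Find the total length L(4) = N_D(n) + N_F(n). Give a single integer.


Answer: 356

Derivation:
Step 0: N_D=2, N_F=0, L=2
Step 1: N_D=4, N_F=4, L=8
Step 2: N_D=16, N_F=12, L=28
Step 3: N_D=56, N_F=44, L=100
Step 4: N_D=200, N_F=156, L=356


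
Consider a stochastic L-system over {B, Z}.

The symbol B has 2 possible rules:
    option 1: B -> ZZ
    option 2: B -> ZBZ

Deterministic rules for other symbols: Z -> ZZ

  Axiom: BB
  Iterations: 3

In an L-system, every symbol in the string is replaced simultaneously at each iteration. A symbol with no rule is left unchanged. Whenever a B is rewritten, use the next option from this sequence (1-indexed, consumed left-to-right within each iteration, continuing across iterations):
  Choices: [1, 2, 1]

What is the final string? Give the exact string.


Answer: ZZZZZZZZZZZZZZZZZZZZ

Derivation:
Step 0: BB
Step 1: ZZZBZ  (used choices [1, 2])
Step 2: ZZZZZZZZZZ  (used choices [1])
Step 3: ZZZZZZZZZZZZZZZZZZZZ  (used choices [])


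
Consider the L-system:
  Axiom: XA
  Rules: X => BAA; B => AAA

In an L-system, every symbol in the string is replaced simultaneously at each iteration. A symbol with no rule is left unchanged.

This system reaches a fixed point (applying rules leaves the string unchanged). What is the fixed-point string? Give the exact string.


Answer: AAAAAA

Derivation:
Step 0: XA
Step 1: BAAA
Step 2: AAAAAA
Step 3: AAAAAA  (unchanged — fixed point at step 2)


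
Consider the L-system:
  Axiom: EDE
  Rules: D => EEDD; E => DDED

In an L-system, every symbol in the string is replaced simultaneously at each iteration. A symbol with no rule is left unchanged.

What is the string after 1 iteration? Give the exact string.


Answer: DDEDEEDDDDED

Derivation:
Step 0: EDE
Step 1: DDEDEEDDDDED


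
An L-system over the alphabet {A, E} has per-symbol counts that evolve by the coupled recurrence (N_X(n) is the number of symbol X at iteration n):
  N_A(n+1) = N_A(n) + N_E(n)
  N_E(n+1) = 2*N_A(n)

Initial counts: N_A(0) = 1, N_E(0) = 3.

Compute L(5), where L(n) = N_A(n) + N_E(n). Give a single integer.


Answer: 106

Derivation:
Step 0: N_A=1, N_E=3, L=4
Step 1: N_A=4, N_E=2, L=6
Step 2: N_A=6, N_E=8, L=14
Step 3: N_A=14, N_E=12, L=26
Step 4: N_A=26, N_E=28, L=54
Step 5: N_A=54, N_E=52, L=106


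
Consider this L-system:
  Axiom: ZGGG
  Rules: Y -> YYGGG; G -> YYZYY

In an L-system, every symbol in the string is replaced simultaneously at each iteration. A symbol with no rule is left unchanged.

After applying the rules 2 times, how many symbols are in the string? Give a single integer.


Answer: 64

Derivation:
Step 0: length = 4
Step 1: length = 16
Step 2: length = 64


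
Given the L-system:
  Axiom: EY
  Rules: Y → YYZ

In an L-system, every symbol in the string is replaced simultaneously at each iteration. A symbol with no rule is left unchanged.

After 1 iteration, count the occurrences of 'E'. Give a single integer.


Step 0: EY  (1 'E')
Step 1: EYYZ  (1 'E')

Answer: 1


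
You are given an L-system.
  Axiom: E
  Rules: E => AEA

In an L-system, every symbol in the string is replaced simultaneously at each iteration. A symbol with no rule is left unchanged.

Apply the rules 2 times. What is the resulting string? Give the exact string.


Answer: AAEAA

Derivation:
Step 0: E
Step 1: AEA
Step 2: AAEAA


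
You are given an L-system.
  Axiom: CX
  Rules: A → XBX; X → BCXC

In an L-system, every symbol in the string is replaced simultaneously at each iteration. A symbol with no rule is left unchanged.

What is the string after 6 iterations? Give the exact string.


Answer: CBCBCBCBCBCBCXCCCCCC

Derivation:
Step 0: CX
Step 1: CBCXC
Step 2: CBCBCXCC
Step 3: CBCBCBCXCCC
Step 4: CBCBCBCBCXCCCC
Step 5: CBCBCBCBCBCXCCCCC
Step 6: CBCBCBCBCBCBCXCCCCCC


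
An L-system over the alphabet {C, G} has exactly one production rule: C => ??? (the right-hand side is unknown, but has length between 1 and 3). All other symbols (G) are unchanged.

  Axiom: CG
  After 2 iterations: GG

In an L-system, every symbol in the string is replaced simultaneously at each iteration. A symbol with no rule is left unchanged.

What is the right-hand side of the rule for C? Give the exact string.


Answer: G

Derivation:
Trying C => G:
  Step 0: CG
  Step 1: GG
  Step 2: GG
Matches the given result.


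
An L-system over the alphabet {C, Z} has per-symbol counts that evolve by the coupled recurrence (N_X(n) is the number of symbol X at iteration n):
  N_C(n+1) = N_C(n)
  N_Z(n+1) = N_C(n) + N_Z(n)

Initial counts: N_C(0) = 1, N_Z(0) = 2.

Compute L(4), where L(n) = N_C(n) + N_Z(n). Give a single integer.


Step 0: N_C=1, N_Z=2, L=3
Step 1: N_C=1, N_Z=3, L=4
Step 2: N_C=1, N_Z=4, L=5
Step 3: N_C=1, N_Z=5, L=6
Step 4: N_C=1, N_Z=6, L=7

Answer: 7


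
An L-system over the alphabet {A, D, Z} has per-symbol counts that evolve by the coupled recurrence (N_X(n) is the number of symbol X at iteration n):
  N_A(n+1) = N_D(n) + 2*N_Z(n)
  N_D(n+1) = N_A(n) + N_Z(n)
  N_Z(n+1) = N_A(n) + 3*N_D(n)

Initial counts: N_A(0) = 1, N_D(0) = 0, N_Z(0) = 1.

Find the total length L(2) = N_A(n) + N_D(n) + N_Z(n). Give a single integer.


Step 0: N_A=1, N_D=0, N_Z=1, L=2
Step 1: N_A=2, N_D=2, N_Z=1, L=5
Step 2: N_A=4, N_D=3, N_Z=8, L=15

Answer: 15


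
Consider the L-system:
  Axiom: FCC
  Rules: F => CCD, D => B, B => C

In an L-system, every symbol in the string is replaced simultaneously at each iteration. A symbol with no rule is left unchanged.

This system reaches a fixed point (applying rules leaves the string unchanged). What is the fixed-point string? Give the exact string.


Step 0: FCC
Step 1: CCDCC
Step 2: CCBCC
Step 3: CCCCC
Step 4: CCCCC  (unchanged — fixed point at step 3)

Answer: CCCCC


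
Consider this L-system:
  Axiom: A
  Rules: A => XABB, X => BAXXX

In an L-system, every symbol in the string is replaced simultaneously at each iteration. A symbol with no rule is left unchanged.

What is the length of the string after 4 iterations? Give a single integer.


Step 0: length = 1
Step 1: length = 4
Step 2: length = 11
Step 3: length = 33
Step 4: length = 107

Answer: 107


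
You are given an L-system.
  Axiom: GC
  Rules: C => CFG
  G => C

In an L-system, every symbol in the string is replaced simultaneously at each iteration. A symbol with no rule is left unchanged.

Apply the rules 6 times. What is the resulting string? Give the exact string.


Step 0: GC
Step 1: CCFG
Step 2: CFGCFGFC
Step 3: CFGFCCFGFCFCFG
Step 4: CFGFCFCFGCFGFCFCFGFCFGFC
Step 5: CFGFCFCFGFCFGFCCFGFCFCFGFCFGFCFCFGFCFCFG
Step 6: CFGFCFCFGFCFGFCFCFGFCFCFGCFGFCFCFGFCFGFCFCFGFCFCFGFCFGFCFCFGFCFGFC

Answer: CFGFCFCFGFCFGFCFCFGFCFCFGCFGFCFCFGFCFGFCFCFGFCFCFGFCFGFCFCFGFCFGFC


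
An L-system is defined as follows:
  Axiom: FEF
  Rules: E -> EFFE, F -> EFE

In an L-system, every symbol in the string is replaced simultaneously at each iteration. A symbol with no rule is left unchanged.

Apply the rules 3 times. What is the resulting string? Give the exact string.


Step 0: FEF
Step 1: EFEEFFEEFE
Step 2: EFFEEFEEFFEEFFEEFEEFEEFFEEFFEEFEEFFE
Step 3: EFFEEFEEFEEFFEEFFEEFEEFFEEFFEEFEEFEEFFEEFFEEFEEFEEFFEEFFEEFEEFFEEFFEEFEEFFEEFFEEFEEFEEFFEEFFEEFEEFEEFFEEFFEEFEEFFEEFFEEFEEFEEFFE

Answer: EFFEEFEEFEEFFEEFFEEFEEFFEEFFEEFEEFEEFFEEFFEEFEEFEEFFEEFFEEFEEFFEEFFEEFEEFFEEFFEEFEEFEEFFEEFFEEFEEFEEFFEEFFEEFEEFFEEFFEEFEEFEEFFE


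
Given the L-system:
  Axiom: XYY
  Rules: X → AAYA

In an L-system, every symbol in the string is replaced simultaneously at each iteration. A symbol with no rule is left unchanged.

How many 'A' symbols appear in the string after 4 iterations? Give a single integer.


Answer: 3

Derivation:
Step 0: XYY  (0 'A')
Step 1: AAYAYY  (3 'A')
Step 2: AAYAYY  (3 'A')
Step 3: AAYAYY  (3 'A')
Step 4: AAYAYY  (3 'A')


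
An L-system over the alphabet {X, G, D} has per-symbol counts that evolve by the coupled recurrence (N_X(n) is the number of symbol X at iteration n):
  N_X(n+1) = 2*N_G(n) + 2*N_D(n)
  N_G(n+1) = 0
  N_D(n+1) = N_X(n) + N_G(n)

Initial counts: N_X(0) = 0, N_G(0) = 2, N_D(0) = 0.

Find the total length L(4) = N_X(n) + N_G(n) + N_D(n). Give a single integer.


Answer: 16

Derivation:
Step 0: N_X=0, N_G=2, N_D=0, L=2
Step 1: N_X=4, N_G=0, N_D=2, L=6
Step 2: N_X=4, N_G=0, N_D=4, L=8
Step 3: N_X=8, N_G=0, N_D=4, L=12
Step 4: N_X=8, N_G=0, N_D=8, L=16


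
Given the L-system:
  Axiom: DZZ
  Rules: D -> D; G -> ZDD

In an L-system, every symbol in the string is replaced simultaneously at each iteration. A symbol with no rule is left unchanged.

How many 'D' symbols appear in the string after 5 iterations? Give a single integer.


Step 0: DZZ  (1 'D')
Step 1: DZZ  (1 'D')
Step 2: DZZ  (1 'D')
Step 3: DZZ  (1 'D')
Step 4: DZZ  (1 'D')
Step 5: DZZ  (1 'D')

Answer: 1


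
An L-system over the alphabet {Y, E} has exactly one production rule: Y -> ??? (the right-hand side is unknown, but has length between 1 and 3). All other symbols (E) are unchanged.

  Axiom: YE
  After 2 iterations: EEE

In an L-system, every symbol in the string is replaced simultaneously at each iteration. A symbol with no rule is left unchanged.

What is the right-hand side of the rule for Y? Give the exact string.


Trying Y -> EE:
  Step 0: YE
  Step 1: EEE
  Step 2: EEE
Matches the given result.

Answer: EE


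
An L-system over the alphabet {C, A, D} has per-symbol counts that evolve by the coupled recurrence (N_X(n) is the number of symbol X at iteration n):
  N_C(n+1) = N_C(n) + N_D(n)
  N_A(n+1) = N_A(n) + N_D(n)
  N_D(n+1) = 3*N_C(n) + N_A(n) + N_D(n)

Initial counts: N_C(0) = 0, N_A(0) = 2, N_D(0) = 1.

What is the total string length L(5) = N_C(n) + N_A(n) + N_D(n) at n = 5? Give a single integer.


Step 0: N_C=0, N_A=2, N_D=1, L=3
Step 1: N_C=1, N_A=3, N_D=3, L=7
Step 2: N_C=4, N_A=6, N_D=9, L=19
Step 3: N_C=13, N_A=15, N_D=27, L=55
Step 4: N_C=40, N_A=42, N_D=81, L=163
Step 5: N_C=121, N_A=123, N_D=243, L=487

Answer: 487


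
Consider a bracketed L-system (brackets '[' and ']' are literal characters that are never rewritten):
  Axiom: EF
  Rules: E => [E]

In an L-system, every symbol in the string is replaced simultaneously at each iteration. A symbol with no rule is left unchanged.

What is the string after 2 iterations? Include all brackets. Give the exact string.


Answer: [[E]]F

Derivation:
Step 0: EF
Step 1: [E]F
Step 2: [[E]]F


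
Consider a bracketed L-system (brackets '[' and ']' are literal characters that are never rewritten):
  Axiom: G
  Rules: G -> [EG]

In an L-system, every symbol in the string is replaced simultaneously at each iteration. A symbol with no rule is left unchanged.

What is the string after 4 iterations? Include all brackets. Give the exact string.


Step 0: G
Step 1: [EG]
Step 2: [E[EG]]
Step 3: [E[E[EG]]]
Step 4: [E[E[E[EG]]]]

Answer: [E[E[E[EG]]]]


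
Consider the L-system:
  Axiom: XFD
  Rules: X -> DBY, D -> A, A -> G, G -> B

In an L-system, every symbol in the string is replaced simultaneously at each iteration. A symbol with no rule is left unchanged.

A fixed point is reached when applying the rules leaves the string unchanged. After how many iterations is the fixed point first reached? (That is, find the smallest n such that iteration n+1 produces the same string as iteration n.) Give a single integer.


Step 0: XFD
Step 1: DBYFA
Step 2: ABYFG
Step 3: GBYFB
Step 4: BBYFB
Step 5: BBYFB  (unchanged — fixed point at step 4)

Answer: 4


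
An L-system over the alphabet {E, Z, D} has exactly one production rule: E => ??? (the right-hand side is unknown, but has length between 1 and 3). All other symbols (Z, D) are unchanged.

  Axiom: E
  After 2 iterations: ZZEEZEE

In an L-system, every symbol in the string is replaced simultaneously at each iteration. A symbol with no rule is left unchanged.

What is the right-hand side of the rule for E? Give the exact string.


Trying E => ZEE:
  Step 0: E
  Step 1: ZEE
  Step 2: ZZEEZEE
Matches the given result.

Answer: ZEE


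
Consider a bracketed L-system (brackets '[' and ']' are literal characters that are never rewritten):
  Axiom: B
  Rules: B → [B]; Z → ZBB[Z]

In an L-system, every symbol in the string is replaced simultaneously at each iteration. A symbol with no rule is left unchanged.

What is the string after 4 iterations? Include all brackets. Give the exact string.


Answer: [[[[B]]]]

Derivation:
Step 0: B
Step 1: [B]
Step 2: [[B]]
Step 3: [[[B]]]
Step 4: [[[[B]]]]


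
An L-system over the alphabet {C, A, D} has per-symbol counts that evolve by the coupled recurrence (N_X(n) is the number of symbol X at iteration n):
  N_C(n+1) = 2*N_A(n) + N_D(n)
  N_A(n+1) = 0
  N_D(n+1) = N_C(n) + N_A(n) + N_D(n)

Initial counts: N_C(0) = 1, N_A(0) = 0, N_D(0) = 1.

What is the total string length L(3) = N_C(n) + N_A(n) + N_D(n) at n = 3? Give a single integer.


Answer: 8

Derivation:
Step 0: N_C=1, N_A=0, N_D=1, L=2
Step 1: N_C=1, N_A=0, N_D=2, L=3
Step 2: N_C=2, N_A=0, N_D=3, L=5
Step 3: N_C=3, N_A=0, N_D=5, L=8


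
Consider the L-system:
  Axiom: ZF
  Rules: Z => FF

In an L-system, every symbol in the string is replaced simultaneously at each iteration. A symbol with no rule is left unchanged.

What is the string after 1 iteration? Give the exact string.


Answer: FFF

Derivation:
Step 0: ZF
Step 1: FFF


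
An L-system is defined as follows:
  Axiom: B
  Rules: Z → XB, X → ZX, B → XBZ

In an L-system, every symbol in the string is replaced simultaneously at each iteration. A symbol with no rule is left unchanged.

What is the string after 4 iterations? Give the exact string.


Answer: ZXXBZXBZXXBZXZXXBZXBZXXBZXBZXZXXBZXB

Derivation:
Step 0: B
Step 1: XBZ
Step 2: ZXXBZXB
Step 3: XBZXZXXBZXBZXXBZ
Step 4: ZXXBZXBZXXBZXZXXBZXBZXXBZXBZXZXXBZXB


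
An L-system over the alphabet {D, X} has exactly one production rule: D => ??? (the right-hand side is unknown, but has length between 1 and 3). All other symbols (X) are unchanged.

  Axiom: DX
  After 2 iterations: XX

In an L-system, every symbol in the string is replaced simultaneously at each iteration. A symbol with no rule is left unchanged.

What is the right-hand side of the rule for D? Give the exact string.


Answer: X

Derivation:
Trying D => X:
  Step 0: DX
  Step 1: XX
  Step 2: XX
Matches the given result.


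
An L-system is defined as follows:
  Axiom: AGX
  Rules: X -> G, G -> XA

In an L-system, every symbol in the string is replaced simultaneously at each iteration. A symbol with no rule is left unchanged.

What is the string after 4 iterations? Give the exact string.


Step 0: AGX
Step 1: AXAG
Step 2: AGAXA
Step 3: AXAAGA
Step 4: AGAAXAA

Answer: AGAAXAA


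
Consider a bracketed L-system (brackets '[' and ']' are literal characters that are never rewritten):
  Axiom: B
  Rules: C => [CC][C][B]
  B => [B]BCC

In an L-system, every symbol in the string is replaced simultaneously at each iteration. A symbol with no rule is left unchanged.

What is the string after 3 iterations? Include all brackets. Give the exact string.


Answer: [[[B]BCC][B]BCC[CC][C][B][CC][C][B]][[B]BCC][B]BCC[CC][C][B][CC][C][B][[CC][C][B][CC][C][B]][[CC][C][B]][[B]BCC][[CC][C][B][CC][C][B]][[CC][C][B]][[B]BCC]

Derivation:
Step 0: B
Step 1: [B]BCC
Step 2: [[B]BCC][B]BCC[CC][C][B][CC][C][B]
Step 3: [[[B]BCC][B]BCC[CC][C][B][CC][C][B]][[B]BCC][B]BCC[CC][C][B][CC][C][B][[CC][C][B][CC][C][B]][[CC][C][B]][[B]BCC][[CC][C][B][CC][C][B]][[CC][C][B]][[B]BCC]


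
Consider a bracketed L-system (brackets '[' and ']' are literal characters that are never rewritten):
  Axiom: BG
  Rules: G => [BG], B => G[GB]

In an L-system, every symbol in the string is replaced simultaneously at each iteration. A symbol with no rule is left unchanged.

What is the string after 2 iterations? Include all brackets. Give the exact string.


Answer: [BG][[BG]G[GB]][G[GB][BG]]

Derivation:
Step 0: BG
Step 1: G[GB][BG]
Step 2: [BG][[BG]G[GB]][G[GB][BG]]


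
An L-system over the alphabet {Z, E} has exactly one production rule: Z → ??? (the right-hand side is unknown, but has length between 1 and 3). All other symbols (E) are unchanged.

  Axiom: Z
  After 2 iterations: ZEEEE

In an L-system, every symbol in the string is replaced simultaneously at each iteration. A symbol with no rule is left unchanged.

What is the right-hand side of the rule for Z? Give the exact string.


Answer: ZEE

Derivation:
Trying Z → ZEE:
  Step 0: Z
  Step 1: ZEE
  Step 2: ZEEEE
Matches the given result.


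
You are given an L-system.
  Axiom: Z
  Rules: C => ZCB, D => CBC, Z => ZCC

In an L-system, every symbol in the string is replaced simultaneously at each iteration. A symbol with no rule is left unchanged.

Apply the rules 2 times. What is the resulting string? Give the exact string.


Answer: ZCCZCBZCB

Derivation:
Step 0: Z
Step 1: ZCC
Step 2: ZCCZCBZCB


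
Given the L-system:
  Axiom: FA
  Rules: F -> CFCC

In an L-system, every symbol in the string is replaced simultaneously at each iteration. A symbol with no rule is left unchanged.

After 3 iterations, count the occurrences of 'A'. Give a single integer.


Step 0: FA  (1 'A')
Step 1: CFCCA  (1 'A')
Step 2: CCFCCCCA  (1 'A')
Step 3: CCCFCCCCCCA  (1 'A')

Answer: 1


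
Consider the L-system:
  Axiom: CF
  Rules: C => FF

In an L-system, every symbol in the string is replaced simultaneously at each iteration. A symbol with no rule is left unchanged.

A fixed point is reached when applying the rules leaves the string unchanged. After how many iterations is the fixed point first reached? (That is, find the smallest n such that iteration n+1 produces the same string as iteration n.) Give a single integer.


Step 0: CF
Step 1: FFF
Step 2: FFF  (unchanged — fixed point at step 1)

Answer: 1


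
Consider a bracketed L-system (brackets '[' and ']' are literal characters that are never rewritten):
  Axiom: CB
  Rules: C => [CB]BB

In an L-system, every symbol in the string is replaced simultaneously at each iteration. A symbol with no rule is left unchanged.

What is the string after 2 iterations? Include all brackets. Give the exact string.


Step 0: CB
Step 1: [CB]BBB
Step 2: [[CB]BBB]BBB

Answer: [[CB]BBB]BBB


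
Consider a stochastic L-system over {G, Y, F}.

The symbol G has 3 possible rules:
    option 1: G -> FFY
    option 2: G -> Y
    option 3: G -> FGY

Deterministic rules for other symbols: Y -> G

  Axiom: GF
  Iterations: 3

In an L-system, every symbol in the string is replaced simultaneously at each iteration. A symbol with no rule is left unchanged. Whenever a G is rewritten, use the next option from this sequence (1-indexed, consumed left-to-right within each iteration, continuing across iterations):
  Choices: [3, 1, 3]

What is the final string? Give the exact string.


Answer: FFFGFGYF

Derivation:
Step 0: GF
Step 1: FGYF  (used choices [3])
Step 2: FFFYGF  (used choices [1])
Step 3: FFFGFGYF  (used choices [3])


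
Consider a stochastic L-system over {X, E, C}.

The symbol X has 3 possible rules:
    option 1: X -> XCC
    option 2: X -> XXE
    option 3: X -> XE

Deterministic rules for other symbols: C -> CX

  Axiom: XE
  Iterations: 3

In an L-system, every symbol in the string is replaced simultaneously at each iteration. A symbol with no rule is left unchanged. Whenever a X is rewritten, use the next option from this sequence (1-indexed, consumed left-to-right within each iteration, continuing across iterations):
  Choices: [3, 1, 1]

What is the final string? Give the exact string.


Step 0: XE
Step 1: XEE  (used choices [3])
Step 2: XCCEE  (used choices [1])
Step 3: XCCCXCXEE  (used choices [1])

Answer: XCCCXCXEE


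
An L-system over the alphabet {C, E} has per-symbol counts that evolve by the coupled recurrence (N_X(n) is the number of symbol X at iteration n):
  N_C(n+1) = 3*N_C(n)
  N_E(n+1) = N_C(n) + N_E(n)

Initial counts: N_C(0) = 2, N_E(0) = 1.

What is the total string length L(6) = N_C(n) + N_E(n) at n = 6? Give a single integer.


Answer: 2187

Derivation:
Step 0: N_C=2, N_E=1, L=3
Step 1: N_C=6, N_E=3, L=9
Step 2: N_C=18, N_E=9, L=27
Step 3: N_C=54, N_E=27, L=81
Step 4: N_C=162, N_E=81, L=243
Step 5: N_C=486, N_E=243, L=729
Step 6: N_C=1458, N_E=729, L=2187


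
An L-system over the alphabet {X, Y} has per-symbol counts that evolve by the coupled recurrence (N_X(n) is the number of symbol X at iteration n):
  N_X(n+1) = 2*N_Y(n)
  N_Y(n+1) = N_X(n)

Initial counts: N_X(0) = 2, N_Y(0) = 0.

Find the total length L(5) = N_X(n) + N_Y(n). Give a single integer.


Answer: 8

Derivation:
Step 0: N_X=2, N_Y=0, L=2
Step 1: N_X=0, N_Y=2, L=2
Step 2: N_X=4, N_Y=0, L=4
Step 3: N_X=0, N_Y=4, L=4
Step 4: N_X=8, N_Y=0, L=8
Step 5: N_X=0, N_Y=8, L=8


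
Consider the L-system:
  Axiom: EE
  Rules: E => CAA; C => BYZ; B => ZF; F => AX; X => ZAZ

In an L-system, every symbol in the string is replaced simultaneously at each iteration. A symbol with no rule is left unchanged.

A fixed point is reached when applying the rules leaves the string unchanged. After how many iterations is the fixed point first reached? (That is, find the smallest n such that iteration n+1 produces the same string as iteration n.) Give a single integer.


Step 0: EE
Step 1: CAACAA
Step 2: BYZAABYZAA
Step 3: ZFYZAAZFYZAA
Step 4: ZAXYZAAZAXYZAA
Step 5: ZAZAZYZAAZAZAZYZAA
Step 6: ZAZAZYZAAZAZAZYZAA  (unchanged — fixed point at step 5)

Answer: 5


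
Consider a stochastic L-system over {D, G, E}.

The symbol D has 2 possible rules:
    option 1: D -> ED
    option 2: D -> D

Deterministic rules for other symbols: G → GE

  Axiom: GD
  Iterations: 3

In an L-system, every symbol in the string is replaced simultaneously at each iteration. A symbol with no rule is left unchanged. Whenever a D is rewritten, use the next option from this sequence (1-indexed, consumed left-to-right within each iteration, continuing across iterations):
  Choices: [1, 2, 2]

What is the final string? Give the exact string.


Answer: GEEEED

Derivation:
Step 0: GD
Step 1: GEED  (used choices [1])
Step 2: GEEED  (used choices [2])
Step 3: GEEEED  (used choices [2])


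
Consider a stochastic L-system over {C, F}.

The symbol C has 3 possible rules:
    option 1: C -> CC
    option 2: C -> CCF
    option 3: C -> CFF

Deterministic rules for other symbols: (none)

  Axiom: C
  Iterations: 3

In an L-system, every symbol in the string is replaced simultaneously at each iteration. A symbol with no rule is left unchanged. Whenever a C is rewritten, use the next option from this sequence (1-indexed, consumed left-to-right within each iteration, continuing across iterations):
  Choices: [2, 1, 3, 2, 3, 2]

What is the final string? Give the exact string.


Answer: CCFCFFCCFFFF

Derivation:
Step 0: C
Step 1: CCF  (used choices [2])
Step 2: CCCFFF  (used choices [1, 3])
Step 3: CCFCFFCCFFFF  (used choices [2, 3, 2])


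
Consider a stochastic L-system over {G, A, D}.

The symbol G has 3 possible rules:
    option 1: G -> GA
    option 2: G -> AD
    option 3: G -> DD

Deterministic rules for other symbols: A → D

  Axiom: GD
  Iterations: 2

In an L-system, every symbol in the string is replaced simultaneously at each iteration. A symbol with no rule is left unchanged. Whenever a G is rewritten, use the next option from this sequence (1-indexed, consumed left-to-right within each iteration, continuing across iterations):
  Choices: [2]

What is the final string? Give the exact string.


Step 0: GD
Step 1: ADD  (used choices [2])
Step 2: DDD  (used choices [])

Answer: DDD


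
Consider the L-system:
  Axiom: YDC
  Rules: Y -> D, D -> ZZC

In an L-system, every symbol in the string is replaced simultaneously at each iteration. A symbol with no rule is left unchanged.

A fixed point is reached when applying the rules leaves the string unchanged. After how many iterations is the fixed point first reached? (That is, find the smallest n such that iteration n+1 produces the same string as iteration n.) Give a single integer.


Answer: 2

Derivation:
Step 0: YDC
Step 1: DZZCC
Step 2: ZZCZZCC
Step 3: ZZCZZCC  (unchanged — fixed point at step 2)
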